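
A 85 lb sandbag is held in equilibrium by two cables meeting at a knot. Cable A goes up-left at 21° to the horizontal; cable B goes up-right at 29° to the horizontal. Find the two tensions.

ΣF_x = 0: −T_A·cos21° + T_B·cos29° = 0 → T_B = 1.06741·T_A.
ΣF_y = 0: T_A·sin21° + T_B·sin29° = 85.
Substitute: T_A·(0.358368 + 1.06741·0.48481) = 85 → T_A = 97.0476 ≈ 97.05 lb.
Then T_B = 1.06741 × 97.0476 = 103.6 lb.

T_A = 97.05 lb, T_B = 103.6 lb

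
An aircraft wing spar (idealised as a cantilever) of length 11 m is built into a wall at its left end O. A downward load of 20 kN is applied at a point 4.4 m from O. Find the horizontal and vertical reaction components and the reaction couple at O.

O_x = 0, O_y = 20.00 kN, M_O = 88.00 kN·m

ΣF_x = 0: O_x = 0.
ΣF_y = 0: O_y − 20 = 0 → O_y = 20.00 kN.
ΣM about O: M_O − 20·4.4 = 0 → M_O = 88.00 kN·m.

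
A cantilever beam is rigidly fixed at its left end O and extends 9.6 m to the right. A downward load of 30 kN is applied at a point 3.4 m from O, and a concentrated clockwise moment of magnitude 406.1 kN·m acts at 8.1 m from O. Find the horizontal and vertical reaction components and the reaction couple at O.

ΣF_x = 0: O_x = 0.
ΣF_y = 0: O_y − 30 = 0 → O_y = 30.00 kN.
ΣM about O: M_O − 30·3.4 − 406.1 = 0 → M_O = 508.1 kN·m.

O_x = 0, O_y = 30.00 kN, M_O = 508.1 kN·m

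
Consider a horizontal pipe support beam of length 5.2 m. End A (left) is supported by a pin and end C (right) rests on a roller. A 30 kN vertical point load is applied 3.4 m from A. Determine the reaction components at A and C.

ΣM about A: C_y·5.2 − 30·3.4 = 0 → C_y = 102/5.2 = 19.6154 ≈ 19.62 kN.
ΣF_y = 0: A_y + 19.6154 − 30 = 0 → A_y = 10.38 kN.
ΣF_x = 0: no horizontal applied forces, so A_x = 0.

A_x = 0, A_y = 10.38 kN, C_y = 19.62 kN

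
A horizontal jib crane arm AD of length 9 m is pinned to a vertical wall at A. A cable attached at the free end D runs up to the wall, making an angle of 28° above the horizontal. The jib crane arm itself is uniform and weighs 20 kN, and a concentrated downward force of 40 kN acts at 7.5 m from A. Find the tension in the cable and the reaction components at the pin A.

T = 92.30 kN, A_x = 81.50 kN, A_y = 16.67 kN

ΣM about A: T·sin28°·9 − 20·4.5 − 40·7.5 = 0 → T = 390/(9·0.469472) = 92.3023 ≈ 92.30 kN.
ΣF_x = 0: A_x − T·cos28° = 0 → A_x = 92.3023 × 0.882948 = 81.50 kN.
ΣF_y = 0: A_y + T·sin28° − 20 − 40 = 0 → A_y = 60 − 92.3023 × 0.469472 = 16.67 kN.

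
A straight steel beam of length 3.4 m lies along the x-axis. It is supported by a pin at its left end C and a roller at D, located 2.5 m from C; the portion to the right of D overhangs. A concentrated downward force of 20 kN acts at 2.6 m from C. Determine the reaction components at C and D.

Taking moments about C: D_y·2.5 − 20·2.6 = 0 → D_y = 52/2.5 = 20.80 kN.
ΣF_y = 0: C_y + 20.8 − 20 = 0 → C_y = -0.8000 kN.
ΣF_x = 0: no horizontal applied forces, so C_x = 0.

C_x = 0, C_y = -0.8000 kN, D_y = 20.80 kN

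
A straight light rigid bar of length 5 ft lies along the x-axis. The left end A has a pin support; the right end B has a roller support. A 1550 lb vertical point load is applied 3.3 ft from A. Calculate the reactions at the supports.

A_x = 0, A_y = 527.0 lb, B_y = 1023 lb

ΣM about A: B_y·5 − 1550·3.3 = 0 → B_y = 5115/5 = 1023 lb.
ΣF_y = 0: A_y + 1023 − 1550 = 0 → A_y = 527.0 lb.
ΣF_x = 0: no horizontal applied forces, so A_x = 0.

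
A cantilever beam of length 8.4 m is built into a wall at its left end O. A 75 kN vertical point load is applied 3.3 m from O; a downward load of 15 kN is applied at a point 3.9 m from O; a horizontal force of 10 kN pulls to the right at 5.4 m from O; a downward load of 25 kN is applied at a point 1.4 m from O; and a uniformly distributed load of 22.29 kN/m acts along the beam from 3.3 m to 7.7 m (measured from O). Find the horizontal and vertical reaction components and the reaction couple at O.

O_x = -10.00 kN, O_y = 213.1 kN, M_O = 880.4 kN·m

Resultant of the distributed load: 22.29 × 4.4 = 98.076 kN at 5.5 m from O.
ΣF_x = 0: O_x + 10 = 0 → O_x = -10.00 kN.
ΣF_y = 0: O_y − 75 − 15 − 25 − 22.29·4.4 = 0 → O_y = 213.1 kN.
ΣM about O: M_O − 75·3.3 − 15·3.9 − 25·1.4 − (22.29·4.4)·5.5 = 0 → M_O = 880.4 kN·m.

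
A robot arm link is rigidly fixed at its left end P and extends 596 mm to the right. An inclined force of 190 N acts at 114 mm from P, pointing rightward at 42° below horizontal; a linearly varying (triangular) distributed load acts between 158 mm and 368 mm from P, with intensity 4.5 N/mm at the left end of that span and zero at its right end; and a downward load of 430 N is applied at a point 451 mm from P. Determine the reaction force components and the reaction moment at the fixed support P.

Resultant of the triangular load: ½ × 4.5 × 210 = 472.5 N, acting at 228 mm from P (one-third of the span from the peak).
ΣF_x = 0: P_x + 190·cos42° = 0 → P_x = -141.2 N.
ΣF_y = 0: P_y − 190·sin42° − ½·4.5·210 − 430 = 0 → P_y = 1030 N.
ΣM about P: M_P − 190·sin42°·114 − (½·4.5·210)·228 − 430·451 = 0 → M_P = 316200 N·mm.

P_x = -141.2 N, P_y = 1030 N, M_P = 316200 N·mm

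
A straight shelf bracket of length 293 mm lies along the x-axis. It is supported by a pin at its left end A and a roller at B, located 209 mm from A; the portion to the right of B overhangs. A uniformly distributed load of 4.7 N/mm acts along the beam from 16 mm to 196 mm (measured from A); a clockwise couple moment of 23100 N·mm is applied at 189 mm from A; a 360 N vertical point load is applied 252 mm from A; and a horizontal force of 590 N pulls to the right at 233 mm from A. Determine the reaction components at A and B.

Resultant of the distributed load: 4.7 × 180 = 846 N at 106 mm from A.
Taking moments about A: B_y·209 − (4.7·180)·106 − 23100 − 360·252 = 0 → B_y = 203496/209 = 973.665 ≈ 973.7 N.
ΣF_y = 0: A_y + 973.665 − 4.7·180 − 360 = 0 → A_y = 232.3 N.
ΣF_x = 0: A_x + 590 = 0 → A_x = -590.0 N.

A_x = -590.0 N, A_y = 232.3 N, B_y = 973.7 N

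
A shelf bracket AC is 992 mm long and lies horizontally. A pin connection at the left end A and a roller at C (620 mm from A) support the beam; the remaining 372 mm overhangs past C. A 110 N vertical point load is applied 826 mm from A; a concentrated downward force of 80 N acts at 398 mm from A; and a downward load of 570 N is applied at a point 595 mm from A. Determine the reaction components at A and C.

ΣM about A: C_y·620 − 110·826 − 80·398 − 570·595 = 0 → C_y = 461850/620 = 744.919 ≈ 744.9 N.
ΣF_y = 0: A_y + 744.919 − 110 − 80 − 570 = 0 → A_y = 15.08 N.
ΣF_x = 0: no horizontal applied forces, so A_x = 0.

A_x = 0, A_y = 15.08 N, C_y = 744.9 N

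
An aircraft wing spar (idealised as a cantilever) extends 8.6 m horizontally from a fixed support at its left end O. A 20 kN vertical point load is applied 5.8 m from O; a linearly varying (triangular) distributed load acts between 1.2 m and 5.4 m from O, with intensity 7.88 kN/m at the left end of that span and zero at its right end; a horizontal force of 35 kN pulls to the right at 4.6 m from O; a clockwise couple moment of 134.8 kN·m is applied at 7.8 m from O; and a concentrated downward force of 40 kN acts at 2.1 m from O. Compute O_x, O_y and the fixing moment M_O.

Resultant of the triangular load: ½ × 7.88 × 4.2 = 16.548 kN, acting at 2.6 m from O (one-third of the span from the peak).
ΣF_x = 0: O_x + 35 = 0 → O_x = -35.00 kN.
ΣF_y = 0: O_y − 20 − ½·7.88·4.2 − 40 = 0 → O_y = 76.55 kN.
ΣM about O: M_O − 20·5.8 − (½·7.88·4.2)·2.6 − 134.8 − 40·2.1 = 0 → M_O = 377.8 kN·m.

O_x = -35.00 kN, O_y = 76.55 kN, M_O = 377.8 kN·m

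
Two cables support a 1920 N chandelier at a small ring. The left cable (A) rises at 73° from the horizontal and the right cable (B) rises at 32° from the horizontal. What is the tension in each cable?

ΣF_x = 0: −T_A·cos73° + T_B·cos32° = 0 → T_B = 0.344758·T_A.
ΣF_y = 0: T_A·sin73° + T_B·sin32° = 1920.
Substitute: T_A·(0.956305 + 0.344758·0.529919) = 1920 → T_A = 1685.69 ≈ 1686 N.
Then T_B = 0.344758 × 1685.69 = 581.2 N.

T_A = 1686 N, T_B = 581.2 N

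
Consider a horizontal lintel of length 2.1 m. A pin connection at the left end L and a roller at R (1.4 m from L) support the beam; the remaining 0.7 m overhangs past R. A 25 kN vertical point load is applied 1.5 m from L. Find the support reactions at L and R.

L_x = 0, L_y = -1.786 kN, R_y = 26.79 kN

Taking moments about L: R_y·1.4 − 25·1.5 = 0 → R_y = 37.5/1.4 = 26.7857 ≈ 26.79 kN.
ΣF_y = 0: L_y + 26.7857 − 25 = 0 → L_y = -1.786 kN.
ΣF_x = 0: no horizontal applied forces, so L_x = 0.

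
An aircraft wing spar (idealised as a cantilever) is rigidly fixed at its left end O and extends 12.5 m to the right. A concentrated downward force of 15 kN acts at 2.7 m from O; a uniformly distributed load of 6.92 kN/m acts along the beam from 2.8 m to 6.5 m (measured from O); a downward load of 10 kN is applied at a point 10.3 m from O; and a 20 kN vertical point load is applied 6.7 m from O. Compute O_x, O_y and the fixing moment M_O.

O_x = 0, O_y = 70.60 kN, M_O = 396.6 kN·m

Resultant of the distributed load: 6.92 × 3.7 = 25.604 kN at 4.65 m from O.
ΣF_x = 0: O_x = 0.
ΣF_y = 0: O_y − 15 − 6.92·3.7 − 10 − 20 = 0 → O_y = 70.60 kN.
ΣM about O: M_O − 15·2.7 − (6.92·3.7)·4.65 − 10·10.3 − 20·6.7 = 0 → M_O = 396.6 kN·m.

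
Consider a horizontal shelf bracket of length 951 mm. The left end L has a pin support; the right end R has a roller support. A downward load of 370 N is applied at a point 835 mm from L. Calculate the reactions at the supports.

L_x = 0, L_y = 45.13 N, R_y = 324.9 N

Moments about L: R_y·951 − 370·835 = 0 → R_y = 308950/951 = 324.869 ≈ 324.9 N.
ΣF_y = 0: L_y + 324.869 − 370 = 0 → L_y = 45.13 N.
ΣF_x = 0: no horizontal applied forces, so L_x = 0.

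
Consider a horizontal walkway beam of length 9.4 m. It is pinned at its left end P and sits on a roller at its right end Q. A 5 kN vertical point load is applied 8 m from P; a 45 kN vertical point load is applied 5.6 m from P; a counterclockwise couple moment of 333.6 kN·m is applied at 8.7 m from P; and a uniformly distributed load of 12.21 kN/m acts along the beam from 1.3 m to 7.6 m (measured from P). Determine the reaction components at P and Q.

Resultant of the distributed load: 12.21 × 6.3 = 76.923 kN at 4.45 m from P.
ΣM about P: Q_y·9.4 − 5·8 − 45·5.6 + 333.6 − (12.21·6.3)·4.45 = 0 → Q_y = 300.70735/9.4 = 31.9901 ≈ 31.99 kN.
ΣF_y = 0: P_y + 31.9901 − 5 − 45 − 12.21·6.3 = 0 → P_y = 94.93 kN.
ΣF_x = 0: no horizontal applied forces, so P_x = 0.

P_x = 0, P_y = 94.93 kN, Q_y = 31.99 kN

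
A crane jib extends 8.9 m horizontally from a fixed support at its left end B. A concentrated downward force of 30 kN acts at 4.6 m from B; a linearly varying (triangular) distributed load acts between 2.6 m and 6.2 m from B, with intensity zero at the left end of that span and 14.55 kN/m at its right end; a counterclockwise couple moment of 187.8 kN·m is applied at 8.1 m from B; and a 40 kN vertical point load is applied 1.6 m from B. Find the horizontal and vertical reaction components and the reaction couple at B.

Resultant of the triangular load: ½ × 14.55 × 3.6 = 26.19 kN, acting at 5 m from B (one-third of the span from the peak).
ΣF_x = 0: B_x = 0.
ΣF_y = 0: B_y − 30 − ½·14.55·3.6 − 40 = 0 → B_y = 96.19 kN.
ΣM about B: M_B − 30·4.6 − (½·14.55·3.6)·5 + 187.8 − 40·1.6 = 0 → M_B = 145.2 kN·m.

B_x = 0, B_y = 96.19 kN, M_B = 145.2 kN·m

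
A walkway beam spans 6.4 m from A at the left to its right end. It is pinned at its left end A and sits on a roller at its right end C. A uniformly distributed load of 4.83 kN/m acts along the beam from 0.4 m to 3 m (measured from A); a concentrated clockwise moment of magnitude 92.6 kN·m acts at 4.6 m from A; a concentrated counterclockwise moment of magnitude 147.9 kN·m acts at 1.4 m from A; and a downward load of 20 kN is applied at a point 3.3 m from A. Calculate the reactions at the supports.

A_x = 0, A_y = 27.55 kN, C_y = 5.008 kN

Resultant of the distributed load: 4.83 × 2.6 = 12.558 kN at 1.7 m from A.
Moments about A: C_y·6.4 − (4.83·2.6)·1.7 − 92.6 + 147.9 − 20·3.3 = 0 → C_y = 32.0486/6.4 = 5.00759 ≈ 5.008 kN.
ΣF_y = 0: A_y + 5.00759 − 4.83·2.6 − 20 = 0 → A_y = 27.55 kN.
ΣF_x = 0: no horizontal applied forces, so A_x = 0.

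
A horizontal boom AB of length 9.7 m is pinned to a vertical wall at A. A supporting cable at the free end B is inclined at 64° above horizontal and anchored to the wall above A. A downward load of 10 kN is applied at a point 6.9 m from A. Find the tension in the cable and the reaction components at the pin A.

T = 7.914 kN, A_x = 3.469 kN, A_y = 2.887 kN

ΣM about A: T·sin64°·9.7 − 10·6.9 = 0 → T = 69/(9.7·0.898794) = 7.91439 ≈ 7.914 kN.
ΣF_x = 0: A_x − T·cos64° = 0 → A_x = 7.91439 × 0.438371 = 3.469 kN.
ΣF_y = 0: A_y + T·sin64° − 10 = 0 → A_y = 10 − 7.91439 × 0.898794 = 2.887 kN.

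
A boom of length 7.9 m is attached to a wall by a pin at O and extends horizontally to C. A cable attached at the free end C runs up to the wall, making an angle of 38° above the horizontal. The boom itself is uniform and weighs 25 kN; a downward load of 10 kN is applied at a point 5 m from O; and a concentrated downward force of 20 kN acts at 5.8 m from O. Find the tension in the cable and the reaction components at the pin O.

T = 54.43 kN, O_x = 42.89 kN, O_y = 21.49 kN

ΣM about O: T·sin38°·7.9 − 25·3.95 − 10·5 − 20·5.8 = 0 → T = 264.75/(7.9·0.615661) = 54.4336 ≈ 54.43 kN.
ΣF_x = 0: O_x − T·cos38° = 0 → O_x = 54.4336 × 0.788011 = 42.89 kN.
ΣF_y = 0: O_y + T·sin38° − 25 − 10 − 20 = 0 → O_y = 55 − 54.4336 × 0.615661 = 21.49 kN.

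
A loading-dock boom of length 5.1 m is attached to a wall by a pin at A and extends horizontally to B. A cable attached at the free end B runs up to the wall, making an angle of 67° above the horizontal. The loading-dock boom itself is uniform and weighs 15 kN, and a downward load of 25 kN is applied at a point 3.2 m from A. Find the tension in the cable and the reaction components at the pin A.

T = 25.19 kN, A_x = 9.842 kN, A_y = 16.81 kN

ΣM about A: T·sin67°·5.1 − 15·2.55 − 25·3.2 = 0 → T = 118.25/(5.1·0.920505) = 25.1886 ≈ 25.19 kN.
ΣF_x = 0: A_x − T·cos67° = 0 → A_x = 25.1886 × 0.390731 = 9.842 kN.
ΣF_y = 0: A_y + T·sin67° − 15 − 25 = 0 → A_y = 40 − 25.1886 × 0.920505 = 16.81 kN.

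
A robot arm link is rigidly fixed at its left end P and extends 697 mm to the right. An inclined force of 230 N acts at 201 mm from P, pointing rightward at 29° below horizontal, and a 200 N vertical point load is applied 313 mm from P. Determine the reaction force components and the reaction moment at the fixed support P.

ΣF_x = 0: P_x + 230·cos29° = 0 → P_x = -201.2 N.
ΣF_y = 0: P_y − 230·sin29° − 200 = 0 → P_y = 311.5 N.
ΣM about P: M_P − 230·sin29°·201 − 200·313 = 0 → M_P = 85010 N·mm.

P_x = -201.2 N, P_y = 311.5 N, M_P = 85010 N·mm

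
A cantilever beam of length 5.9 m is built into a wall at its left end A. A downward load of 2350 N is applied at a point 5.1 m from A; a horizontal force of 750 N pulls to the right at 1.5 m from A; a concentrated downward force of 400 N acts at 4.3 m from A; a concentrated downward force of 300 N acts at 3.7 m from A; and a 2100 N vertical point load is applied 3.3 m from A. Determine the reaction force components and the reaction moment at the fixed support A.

ΣF_x = 0: A_x + 750 = 0 → A_x = -750.0 N.
ΣF_y = 0: A_y − 2350 − 400 − 300 − 2100 = 0 → A_y = 5150 N.
ΣM about A: M_A − 2350·5.1 − 400·4.3 − 300·3.7 − 2100·3.3 = 0 → M_A = 21740 N·m.

A_x = -750.0 N, A_y = 5150 N, M_A = 21740 N·m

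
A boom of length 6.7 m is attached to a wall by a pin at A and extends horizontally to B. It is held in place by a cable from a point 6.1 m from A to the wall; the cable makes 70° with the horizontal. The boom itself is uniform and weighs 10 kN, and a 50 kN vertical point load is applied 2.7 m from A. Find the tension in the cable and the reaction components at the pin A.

ΣM about A: T·sin70°·6.1 − 10·3.35 − 50·2.7 = 0 → T = 168.5/(6.1·0.939693) = 29.3957 ≈ 29.40 kN.
ΣF_x = 0: A_x − T·cos70° = 0 → A_x = 29.3957 × 0.34202 = 10.05 kN.
ΣF_y = 0: A_y + T·sin70° − 10 − 50 = 0 → A_y = 60 − 29.3957 × 0.939693 = 32.38 kN.

T = 29.40 kN, A_x = 10.05 kN, A_y = 32.38 kN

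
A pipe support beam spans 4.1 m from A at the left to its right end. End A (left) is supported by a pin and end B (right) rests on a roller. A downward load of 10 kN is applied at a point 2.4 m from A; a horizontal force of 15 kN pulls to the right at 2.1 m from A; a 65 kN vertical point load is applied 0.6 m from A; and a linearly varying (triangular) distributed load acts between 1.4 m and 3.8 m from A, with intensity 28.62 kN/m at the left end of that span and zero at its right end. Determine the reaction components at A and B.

Resultant of the triangular load: ½ × 28.62 × 2.4 = 34.344 kN, acting at 2.2 m from A (one-third of the span from the peak).
Moments about A: B_y·4.1 − 10·2.4 − 65·0.6 − (½·28.62·2.4)·2.2 = 0 → B_y = 138.5568/4.1 = 33.7943 ≈ 33.79 kN.
ΣF_y = 0: A_y + 33.7943 − 10 − 65 − ½·28.62·2.4 = 0 → A_y = 75.55 kN.
ΣF_x = 0: A_x + 15 = 0 → A_x = -15.00 kN.

A_x = -15.00 kN, A_y = 75.55 kN, B_y = 33.79 kN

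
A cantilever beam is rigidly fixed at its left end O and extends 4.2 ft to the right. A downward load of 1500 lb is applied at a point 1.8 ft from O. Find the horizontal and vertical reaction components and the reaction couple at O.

O_x = 0, O_y = 1500 lb, M_O = 2700 lb·ft

ΣF_x = 0: O_x = 0.
ΣF_y = 0: O_y − 1500 = 0 → O_y = 1500 lb.
ΣM about O: M_O − 1500·1.8 = 0 → M_O = 2700 lb·ft.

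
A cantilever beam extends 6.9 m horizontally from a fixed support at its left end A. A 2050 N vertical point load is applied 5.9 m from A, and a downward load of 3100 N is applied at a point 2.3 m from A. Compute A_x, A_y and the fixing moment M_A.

A_x = 0, A_y = 5150 N, M_A = 19220 N·m

ΣF_x = 0: A_x = 0.
ΣF_y = 0: A_y − 2050 − 3100 = 0 → A_y = 5150 N.
ΣM about A: M_A − 2050·5.9 − 3100·2.3 = 0 → M_A = 19220 N·m.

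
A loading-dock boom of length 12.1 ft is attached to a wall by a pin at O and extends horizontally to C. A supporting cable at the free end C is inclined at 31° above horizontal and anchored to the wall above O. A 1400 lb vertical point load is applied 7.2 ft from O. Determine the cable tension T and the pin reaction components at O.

ΣM about O: T·sin31°·12.1 − 1400·7.2 = 0 → T = 10080/(12.1·0.515038) = 1617.47 ≈ 1617 lb.
ΣF_x = 0: O_x − T·cos31° = 0 → O_x = 1617.47 × 0.857167 = 1386 lb.
ΣF_y = 0: O_y + T·sin31° − 1400 = 0 → O_y = 1400 − 1617.47 × 0.515038 = 566.9 lb.

T = 1617 lb, O_x = 1386 lb, O_y = 566.9 lb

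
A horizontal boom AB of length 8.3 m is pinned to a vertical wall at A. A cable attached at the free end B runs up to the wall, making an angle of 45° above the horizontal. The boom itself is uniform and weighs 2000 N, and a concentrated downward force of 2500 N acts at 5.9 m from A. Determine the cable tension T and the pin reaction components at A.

ΣM about A: T·sin45°·8.3 − 2000·4.15 − 2500·5.9 = 0 → T = 23050/(8.3·0.707107) = 3927.42 ≈ 3927 N.
ΣF_x = 0: A_x − T·cos45° = 0 → A_x = 3927.42 × 0.707107 = 2777 N.
ΣF_y = 0: A_y + T·sin45° − 2000 − 2500 = 0 → A_y = 4500 − 3927.42 × 0.707107 = 1723 N.

T = 3927 N, A_x = 2777 N, A_y = 1723 N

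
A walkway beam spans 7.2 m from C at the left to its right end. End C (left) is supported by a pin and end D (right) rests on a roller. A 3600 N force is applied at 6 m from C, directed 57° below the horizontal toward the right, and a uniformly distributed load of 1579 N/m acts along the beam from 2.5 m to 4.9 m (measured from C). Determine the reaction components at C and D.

Resultant of the distributed load: 1579 × 2.4 = 3789.6 N at 3.7 m from C.
ΣM about C: D_y·7.2 − 3600·sin57°·6 − (1579·2.4)·3.7 = 0 → D_y = 32136.8/7.2 = 4463.44 ≈ 4463 N.
ΣF_y = 0: C_y + 4463.44 − 3600·sin57° − 1579·2.4 = 0 → C_y = 2345 N.
ΣF_x = 0: C_x + 3600·cos57° = 0 → C_x = -1961 N.

C_x = -1961 N, C_y = 2345 N, D_y = 4463 N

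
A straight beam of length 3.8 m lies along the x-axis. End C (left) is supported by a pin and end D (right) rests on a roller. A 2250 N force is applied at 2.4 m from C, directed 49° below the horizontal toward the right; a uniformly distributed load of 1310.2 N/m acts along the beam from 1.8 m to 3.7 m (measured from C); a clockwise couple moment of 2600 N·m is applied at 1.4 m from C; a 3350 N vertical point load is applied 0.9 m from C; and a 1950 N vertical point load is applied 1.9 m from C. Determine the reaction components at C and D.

Resultant of the distributed load: 1310.2 × 1.9 = 2489.38 N at 2.75 m from C.
Moments about C: D_y·3.8 − 2250·sin49°·2.4 − (1310.2·1.9)·2.75 − 2600 − 3350·0.9 − 1950·1.9 = 0 → D_y = 20241.2/3.8 = 5326.63 ≈ 5327 N.
ΣF_y = 0: C_y + 5326.63 − 2250·sin49° − 1310.2·1.9 − 3350 − 1950 = 0 → C_y = 4161 N.
ΣF_x = 0: C_x + 2250·cos49° = 0 → C_x = -1476 N.

C_x = -1476 N, C_y = 4161 N, D_y = 5327 N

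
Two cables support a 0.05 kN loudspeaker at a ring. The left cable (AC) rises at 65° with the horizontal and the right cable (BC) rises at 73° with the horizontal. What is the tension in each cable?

T_AC = 0.02185 kN, T_BC = 0.03158 kN

ΣF_x = 0: −T_AC·cos65° + T_BC·cos73° = 0 → T_BC = 1.44548·T_AC.
ΣF_y = 0: T_AC·sin65° + T_BC·sin73° = 0.05.
Substitute: T_AC·(0.906308 + 1.44548·0.956305) = 0.05 → T_AC = 0.0218472 ≈ 0.02185 kN.
Then T_BC = 1.44548 × 0.0218472 = 0.03158 kN.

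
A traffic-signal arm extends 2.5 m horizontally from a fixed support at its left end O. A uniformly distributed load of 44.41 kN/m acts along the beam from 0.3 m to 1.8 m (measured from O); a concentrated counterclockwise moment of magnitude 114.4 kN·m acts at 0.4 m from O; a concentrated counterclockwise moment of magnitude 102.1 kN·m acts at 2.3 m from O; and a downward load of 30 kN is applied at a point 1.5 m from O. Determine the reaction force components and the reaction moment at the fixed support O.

Resultant of the distributed load: 44.41 × 1.5 = 66.615 kN at 1.05 m from O.
ΣF_x = 0: O_x = 0.
ΣF_y = 0: O_y − 44.41·1.5 − 30 = 0 → O_y = 96.61 kN.
ΣM about O: M_O − (44.41·1.5)·1.05 + 114.4 + 102.1 − 30·1.5 = 0 → M_O = -101.6 kN·m.

O_x = 0, O_y = 96.61 kN, M_O = -101.6 kN·m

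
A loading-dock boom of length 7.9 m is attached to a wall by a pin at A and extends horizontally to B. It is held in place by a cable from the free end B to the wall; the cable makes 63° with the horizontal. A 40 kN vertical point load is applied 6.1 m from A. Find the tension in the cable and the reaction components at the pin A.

ΣM about A: T·sin63°·7.9 − 40·6.1 = 0 → T = 244/(7.9·0.891007) = 34.6642 ≈ 34.66 kN.
ΣF_x = 0: A_x − T·cos63° = 0 → A_x = 34.6642 × 0.45399 = 15.74 kN.
ΣF_y = 0: A_y + T·sin63° − 40 = 0 → A_y = 40 − 34.6642 × 0.891007 = 9.114 kN.

T = 34.66 kN, A_x = 15.74 kN, A_y = 9.114 kN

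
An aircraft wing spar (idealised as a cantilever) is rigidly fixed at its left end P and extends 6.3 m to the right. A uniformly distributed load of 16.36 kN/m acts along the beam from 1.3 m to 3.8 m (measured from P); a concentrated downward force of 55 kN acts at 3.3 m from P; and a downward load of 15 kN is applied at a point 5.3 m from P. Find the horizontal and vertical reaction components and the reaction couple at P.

Resultant of the distributed load: 16.36 × 2.5 = 40.9 kN at 2.55 m from P.
ΣF_x = 0: P_x = 0.
ΣF_y = 0: P_y − 16.36·2.5 − 55 − 15 = 0 → P_y = 110.9 kN.
ΣM about P: M_P − (16.36·2.5)·2.55 − 55·3.3 − 15·5.3 = 0 → M_P = 365.3 kN·m.

P_x = 0, P_y = 110.9 kN, M_P = 365.3 kN·m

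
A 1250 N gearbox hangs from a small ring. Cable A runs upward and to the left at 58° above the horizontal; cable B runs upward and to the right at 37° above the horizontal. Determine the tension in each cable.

T_A = 1002 N, T_B = 664.9 N

ΣF_x = 0: −T_A·cos58° + T_B·cos37° = 0 → T_B = 0.663531·T_A.
ΣF_y = 0: T_A·sin58° + T_B·sin37° = 1250.
Substitute: T_A·(0.848048 + 0.663531·0.601815) = 1250 → T_A = 1002.11 ≈ 1002 N.
Then T_B = 0.663531 × 1002.11 = 664.9 N.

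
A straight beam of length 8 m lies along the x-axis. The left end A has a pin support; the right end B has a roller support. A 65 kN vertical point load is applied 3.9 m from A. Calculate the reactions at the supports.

Moments about A: B_y·8 − 65·3.9 = 0 → B_y = 253.5/8 = 31.6875 ≈ 31.69 kN.
ΣF_y = 0: A_y + 31.6875 − 65 = 0 → A_y = 33.31 kN.
ΣF_x = 0: no horizontal applied forces, so A_x = 0.

A_x = 0, A_y = 33.31 kN, B_y = 31.69 kN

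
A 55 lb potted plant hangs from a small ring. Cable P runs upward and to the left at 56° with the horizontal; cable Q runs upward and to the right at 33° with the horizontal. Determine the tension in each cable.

ΣF_x = 0: −T_P·cos56° + T_Q·cos33° = 0 → T_Q = 0.666761·T_P.
ΣF_y = 0: T_P·sin56° + T_Q·sin33° = 55.
Substitute: T_P·(0.829038 + 0.666761·0.544639) = 55 → T_P = 46.1339 ≈ 46.13 lb.
Then T_Q = 0.666761 × 46.1339 = 30.76 lb.

T_P = 46.13 lb, T_Q = 30.76 lb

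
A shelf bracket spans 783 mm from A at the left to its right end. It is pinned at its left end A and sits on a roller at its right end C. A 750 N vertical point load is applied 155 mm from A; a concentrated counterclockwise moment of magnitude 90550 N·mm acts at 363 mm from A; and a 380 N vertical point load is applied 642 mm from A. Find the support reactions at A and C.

A_x = 0, A_y = 785.6 N, C_y = 344.4 N

ΣM about A: C_y·783 − 750·155 + 90550 − 380·642 = 0 → C_y = 269660/783 = 344.393 ≈ 344.4 N.
ΣF_y = 0: A_y + 344.393 − 750 − 380 = 0 → A_y = 785.6 N.
ΣF_x = 0: no horizontal applied forces, so A_x = 0.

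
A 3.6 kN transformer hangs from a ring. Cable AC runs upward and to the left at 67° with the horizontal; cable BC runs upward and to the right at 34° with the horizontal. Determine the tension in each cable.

ΣF_x = 0: −T_AC·cos67° + T_BC·cos34° = 0 → T_BC = 0.471307·T_AC.
ΣF_y = 0: T_AC·sin67° + T_BC·sin34° = 3.6.
Substitute: T_AC·(0.920505 + 0.471307·0.559193) = 3.6 → T_AC = 3.0404 ≈ 3.040 kN.
Then T_BC = 0.471307 × 3.0404 = 1.433 kN.

T_AC = 3.040 kN, T_BC = 1.433 kN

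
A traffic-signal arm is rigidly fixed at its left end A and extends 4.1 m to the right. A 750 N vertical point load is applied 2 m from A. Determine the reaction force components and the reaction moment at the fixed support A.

A_x = 0, A_y = 750.0 N, M_A = 1500 N·m

ΣF_x = 0: A_x = 0.
ΣF_y = 0: A_y − 750 = 0 → A_y = 750.0 N.
ΣM about A: M_A − 750·2 = 0 → M_A = 1500 N·m.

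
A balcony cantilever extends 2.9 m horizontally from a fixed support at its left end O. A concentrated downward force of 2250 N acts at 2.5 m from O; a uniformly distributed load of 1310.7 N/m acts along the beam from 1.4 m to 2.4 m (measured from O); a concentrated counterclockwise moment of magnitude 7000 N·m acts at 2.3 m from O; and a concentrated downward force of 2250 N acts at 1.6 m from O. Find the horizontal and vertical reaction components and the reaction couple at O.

Resultant of the distributed load: 1310.7 × 1 = 1310.7 N at 1.9 m from O.
ΣF_x = 0: O_x = 0.
ΣF_y = 0: O_y − 2250 − 1310.7·1 − 2250 = 0 → O_y = 5811 N.
ΣM about O: M_O − 2250·2.5 − (1310.7·1)·1.9 + 7000 − 2250·1.6 = 0 → M_O = 4715 N·m.

O_x = 0, O_y = 5811 N, M_O = 4715 N·m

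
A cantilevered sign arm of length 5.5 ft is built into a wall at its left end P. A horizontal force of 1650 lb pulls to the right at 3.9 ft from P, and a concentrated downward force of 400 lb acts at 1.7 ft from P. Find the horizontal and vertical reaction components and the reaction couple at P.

P_x = -1650 lb, P_y = 400.0 lb, M_P = 680.0 lb·ft

ΣF_x = 0: P_x + 1650 = 0 → P_x = -1650 lb.
ΣF_y = 0: P_y − 400 = 0 → P_y = 400.0 lb.
ΣM about P: M_P − 400·1.7 = 0 → M_P = 680.0 lb·ft.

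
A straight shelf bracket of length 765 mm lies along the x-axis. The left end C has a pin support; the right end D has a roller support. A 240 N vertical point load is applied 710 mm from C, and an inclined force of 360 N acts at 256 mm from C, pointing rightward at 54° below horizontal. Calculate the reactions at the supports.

C_x = -211.6 N, C_y = 211.0 N, D_y = 320.2 N

ΣM about C: D_y·765 − 240·710 − 360·sin54°·256 = 0 → D_y = 244959/765 = 320.208 ≈ 320.2 N.
ΣF_y = 0: C_y + 320.208 − 240 − 360·sin54° = 0 → C_y = 211.0 N.
ΣF_x = 0: C_x + 360·cos54° = 0 → C_x = -211.6 N.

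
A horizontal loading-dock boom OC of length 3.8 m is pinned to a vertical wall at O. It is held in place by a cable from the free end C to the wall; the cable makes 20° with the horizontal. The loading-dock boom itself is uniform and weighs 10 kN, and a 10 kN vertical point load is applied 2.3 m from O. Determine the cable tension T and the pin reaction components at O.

T = 32.32 kN, O_x = 30.37 kN, O_y = 8.947 kN

ΣM about O: T·sin20°·3.8 − 10·1.9 − 10·2.3 = 0 → T = 42/(3.8·0.34202) = 32.3157 ≈ 32.32 kN.
ΣF_x = 0: O_x − T·cos20° = 0 → O_x = 32.3157 × 0.939693 = 30.37 kN.
ΣF_y = 0: O_y + T·sin20° − 10 − 10 = 0 → O_y = 20 − 32.3157 × 0.34202 = 8.947 kN.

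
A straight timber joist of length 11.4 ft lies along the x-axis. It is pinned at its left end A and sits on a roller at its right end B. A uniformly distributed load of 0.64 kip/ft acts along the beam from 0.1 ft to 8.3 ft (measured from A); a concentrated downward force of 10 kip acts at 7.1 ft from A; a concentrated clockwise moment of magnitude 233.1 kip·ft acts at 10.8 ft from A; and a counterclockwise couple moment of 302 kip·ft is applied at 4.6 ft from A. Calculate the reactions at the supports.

A_x = 0, A_y = 13.13 kip, B_y = 2.118 kip

Resultant of the distributed load: 0.64 × 8.2 = 5.248 kip at 4.2 ft from A.
ΣM about A: B_y·11.4 − (0.64·8.2)·4.2 − 10·7.1 − 233.1 + 302 = 0 → B_y = 24.1416/11.4 = 2.11768 ≈ 2.118 kip.
ΣF_y = 0: A_y + 2.11768 − 0.64·8.2 − 10 = 0 → A_y = 13.13 kip.
ΣF_x = 0: no horizontal applied forces, so A_x = 0.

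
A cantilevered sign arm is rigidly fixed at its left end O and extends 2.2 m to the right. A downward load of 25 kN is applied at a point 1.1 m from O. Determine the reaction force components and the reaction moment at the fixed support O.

O_x = 0, O_y = 25.00 kN, M_O = 27.50 kN·m

ΣF_x = 0: O_x = 0.
ΣF_y = 0: O_y − 25 = 0 → O_y = 25.00 kN.
ΣM about O: M_O − 25·1.1 = 0 → M_O = 27.50 kN·m.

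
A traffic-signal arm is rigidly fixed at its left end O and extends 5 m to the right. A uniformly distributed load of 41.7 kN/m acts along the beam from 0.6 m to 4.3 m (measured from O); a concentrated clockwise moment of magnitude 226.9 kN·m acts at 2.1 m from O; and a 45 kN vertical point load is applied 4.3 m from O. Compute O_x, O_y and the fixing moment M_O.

Resultant of the distributed load: 41.7 × 3.7 = 154.29 kN at 2.45 m from O.
ΣF_x = 0: O_x = 0.
ΣF_y = 0: O_y − 41.7·3.7 − 45 = 0 → O_y = 199.3 kN.
ΣM about O: M_O − (41.7·3.7)·2.45 − 226.9 − 45·4.3 = 0 → M_O = 798.4 kN·m.

O_x = 0, O_y = 199.3 kN, M_O = 798.4 kN·m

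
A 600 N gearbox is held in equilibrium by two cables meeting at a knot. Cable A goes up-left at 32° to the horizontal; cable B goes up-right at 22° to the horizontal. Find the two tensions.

T_A = 687.6 N, T_B = 628.9 N

ΣF_x = 0: −T_A·cos32° + T_B·cos22° = 0 → T_B = 0.914649·T_A.
ΣF_y = 0: T_A·sin32° + T_B·sin22° = 600.
Substitute: T_A·(0.529919 + 0.914649·0.374607) = 600 → T_A = 687.637 ≈ 687.6 N.
Then T_B = 0.914649 × 687.637 = 628.9 N.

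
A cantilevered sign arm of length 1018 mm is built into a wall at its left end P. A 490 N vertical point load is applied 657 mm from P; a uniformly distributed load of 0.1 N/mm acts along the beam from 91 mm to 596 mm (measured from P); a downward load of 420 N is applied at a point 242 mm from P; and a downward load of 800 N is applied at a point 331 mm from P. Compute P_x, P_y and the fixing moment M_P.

Resultant of the distributed load: 0.1 × 505 = 50.5 N at 343.5 mm from P.
ΣF_x = 0: P_x = 0.
ΣF_y = 0: P_y − 490 − 0.1·505 − 420 − 800 = 0 → P_y = 1760 N.
ΣM about P: M_P − 490·657 − (0.1·505)·343.5 − 420·242 − 800·331 = 0 → M_P = 705700 N·mm.

P_x = 0, P_y = 1760 N, M_P = 705700 N·mm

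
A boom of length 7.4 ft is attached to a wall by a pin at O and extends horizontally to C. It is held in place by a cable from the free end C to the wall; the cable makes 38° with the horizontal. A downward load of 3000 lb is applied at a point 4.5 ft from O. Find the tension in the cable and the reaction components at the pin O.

ΣM about O: T·sin38°·7.4 − 3000·4.5 = 0 → T = 13500/(7.4·0.615661) = 2963.2 ≈ 2963 lb.
ΣF_x = 0: O_x − T·cos38° = 0 → O_x = 2963.2 × 0.788011 = 2335 lb.
ΣF_y = 0: O_y + T·sin38° − 3000 = 0 → O_y = 3000 − 2963.2 × 0.615661 = 1176 lb.

T = 2963 lb, O_x = 2335 lb, O_y = 1176 lb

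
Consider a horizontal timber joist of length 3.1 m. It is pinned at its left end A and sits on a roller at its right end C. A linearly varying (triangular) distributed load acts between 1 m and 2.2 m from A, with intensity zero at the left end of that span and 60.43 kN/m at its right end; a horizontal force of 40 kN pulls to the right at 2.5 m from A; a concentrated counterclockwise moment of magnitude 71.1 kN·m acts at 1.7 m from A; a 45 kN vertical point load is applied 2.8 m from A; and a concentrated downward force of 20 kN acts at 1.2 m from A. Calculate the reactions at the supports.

A_x = -40.00 kN, A_y = 54.75 kN, C_y = 46.50 kN

Resultant of the triangular load: ½ × 60.43 × 1.2 = 36.258 kN, acting at 1.8 m from A (one-third of the span from the peak).
ΣM about A: C_y·3.1 − (½·60.43·1.2)·1.8 + 71.1 − 45·2.8 − 20·1.2 = 0 → C_y = 144.1644/3.1 = 46.5046 ≈ 46.50 kN.
ΣF_y = 0: A_y + 46.5046 − ½·60.43·1.2 − 45 − 20 = 0 → A_y = 54.75 kN.
ΣF_x = 0: A_x + 40 = 0 → A_x = -40.00 kN.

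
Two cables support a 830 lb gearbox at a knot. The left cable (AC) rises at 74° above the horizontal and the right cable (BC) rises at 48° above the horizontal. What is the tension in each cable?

ΣF_x = 0: −T_AC·cos74° + T_BC·cos48° = 0 → T_BC = 0.411934·T_AC.
ΣF_y = 0: T_AC·sin74° + T_BC·sin48° = 830.
Substitute: T_AC·(0.961262 + 0.411934·0.743145) = 830 → T_AC = 654.89 ≈ 654.9 lb.
Then T_BC = 0.411934 × 654.89 = 269.8 lb.

T_AC = 654.9 lb, T_BC = 269.8 lb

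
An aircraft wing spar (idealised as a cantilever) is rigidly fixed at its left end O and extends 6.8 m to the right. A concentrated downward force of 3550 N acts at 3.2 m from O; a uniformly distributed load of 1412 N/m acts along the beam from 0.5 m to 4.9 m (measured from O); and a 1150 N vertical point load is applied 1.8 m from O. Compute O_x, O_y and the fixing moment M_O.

O_x = 0, O_y = 10910 N, M_O = 30200 N·m

Resultant of the distributed load: 1412 × 4.4 = 6212.8 N at 2.7 m from O.
ΣF_x = 0: O_x = 0.
ΣF_y = 0: O_y − 3550 − 1412·4.4 − 1150 = 0 → O_y = 10910 N.
ΣM about O: M_O − 3550·3.2 − (1412·4.4)·2.7 − 1150·1.8 = 0 → M_O = 30200 N·m.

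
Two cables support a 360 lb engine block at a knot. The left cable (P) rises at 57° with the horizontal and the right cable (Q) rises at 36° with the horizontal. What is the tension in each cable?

T_P = 291.6 lb, T_Q = 196.3 lb

ΣF_x = 0: −T_P·cos57° + T_Q·cos36° = 0 → T_Q = 0.673211·T_P.
ΣF_y = 0: T_P·sin57° + T_Q·sin36° = 360.
Substitute: T_P·(0.838671 + 0.673211·0.587785) = 360 → T_P = 291.646 ≈ 291.6 lb.
Then T_Q = 0.673211 × 291.646 = 196.3 lb.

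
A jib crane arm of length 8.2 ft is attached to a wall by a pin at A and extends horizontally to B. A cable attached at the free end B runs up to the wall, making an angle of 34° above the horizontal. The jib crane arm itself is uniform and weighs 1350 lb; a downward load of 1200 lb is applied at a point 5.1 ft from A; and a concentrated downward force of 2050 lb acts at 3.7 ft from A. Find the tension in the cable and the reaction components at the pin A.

T = 4196 lb, A_x = 3479 lb, A_y = 2254 lb

ΣM about A: T·sin34°·8.2 − 1350·4.1 − 1200·5.1 − 2050·3.7 = 0 → T = 19240/(8.2·0.559193) = 4195.94 ≈ 4196 lb.
ΣF_x = 0: A_x − T·cos34° = 0 → A_x = 4195.94 × 0.829038 = 3479 lb.
ΣF_y = 0: A_y + T·sin34° − 1350 − 1200 − 2050 = 0 → A_y = 4600 − 4195.94 × 0.559193 = 2254 lb.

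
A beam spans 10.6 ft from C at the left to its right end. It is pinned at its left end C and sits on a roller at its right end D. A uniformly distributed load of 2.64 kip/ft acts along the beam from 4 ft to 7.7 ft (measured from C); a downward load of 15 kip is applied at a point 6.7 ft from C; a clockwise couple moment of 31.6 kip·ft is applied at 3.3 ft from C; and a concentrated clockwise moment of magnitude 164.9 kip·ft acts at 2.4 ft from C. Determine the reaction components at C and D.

Resultant of the distributed load: 2.64 × 3.7 = 9.768 kip at 5.85 ft from C.
ΣM about C: D_y·10.6 − (2.64·3.7)·5.85 − 15·6.7 − 31.6 − 164.9 = 0 → D_y = 354.1428/10.6 = 33.4097 ≈ 33.41 kip.
ΣF_y = 0: C_y + 33.4097 − 2.64·3.7 − 15 = 0 → C_y = -8.642 kip.
ΣF_x = 0: no horizontal applied forces, so C_x = 0.

C_x = 0, C_y = -8.642 kip, D_y = 33.41 kip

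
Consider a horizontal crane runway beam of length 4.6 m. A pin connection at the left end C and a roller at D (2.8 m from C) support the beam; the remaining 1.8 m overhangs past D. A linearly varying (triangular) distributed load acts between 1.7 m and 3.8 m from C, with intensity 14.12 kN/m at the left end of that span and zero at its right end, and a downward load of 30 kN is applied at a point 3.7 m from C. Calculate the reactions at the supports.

Resultant of the triangular load: ½ × 14.12 × 2.1 = 14.826 kN, acting at 2.4 m from C (one-third of the span from the peak).
ΣM about C: D_y·2.8 − (½·14.12·2.1)·2.4 − 30·3.7 = 0 → D_y = 146.5824/2.8 = 52.3509 ≈ 52.35 kN.
ΣF_y = 0: C_y + 52.3509 − ½·14.12·2.1 − 30 = 0 → C_y = -7.525 kN.
ΣF_x = 0: no horizontal applied forces, so C_x = 0.

C_x = 0, C_y = -7.525 kN, D_y = 52.35 kN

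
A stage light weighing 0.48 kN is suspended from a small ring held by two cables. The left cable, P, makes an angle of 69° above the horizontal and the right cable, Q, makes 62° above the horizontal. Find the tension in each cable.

T_P = 0.2986 kN, T_Q = 0.2279 kN

ΣF_x = 0: −T_P·cos69° + T_Q·cos62° = 0 → T_Q = 0.763343·T_P.
ΣF_y = 0: T_P·sin69° + T_Q·sin62° = 0.48.
Substitute: T_P·(0.93358 + 0.763343·0.882948) = 0.48 → T_P = 0.298587 ≈ 0.2986 kN.
Then T_Q = 0.763343 × 0.298587 = 0.2279 kN.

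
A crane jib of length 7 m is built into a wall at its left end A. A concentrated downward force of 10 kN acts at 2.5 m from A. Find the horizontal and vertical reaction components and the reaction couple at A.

ΣF_x = 0: A_x = 0.
ΣF_y = 0: A_y − 10 = 0 → A_y = 10.00 kN.
ΣM about A: M_A − 10·2.5 = 0 → M_A = 25.00 kN·m.

A_x = 0, A_y = 10.00 kN, M_A = 25.00 kN·m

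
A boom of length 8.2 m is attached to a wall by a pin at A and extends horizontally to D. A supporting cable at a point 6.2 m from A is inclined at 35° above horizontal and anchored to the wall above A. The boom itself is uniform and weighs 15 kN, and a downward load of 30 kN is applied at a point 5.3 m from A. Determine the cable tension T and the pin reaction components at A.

T = 62.00 kN, A_x = 50.79 kN, A_y = 9.435 kN

ΣM about A: T·sin35°·6.2 − 15·4.1 − 30·5.3 = 0 → T = 220.5/(6.2·0.573576) = 62.0049 ≈ 62.00 kN.
ΣF_x = 0: A_x − T·cos35° = 0 → A_x = 62.0049 × 0.819152 = 50.79 kN.
ΣF_y = 0: A_y + T·sin35° − 15 − 30 = 0 → A_y = 45 − 62.0049 × 0.573576 = 9.435 kN.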